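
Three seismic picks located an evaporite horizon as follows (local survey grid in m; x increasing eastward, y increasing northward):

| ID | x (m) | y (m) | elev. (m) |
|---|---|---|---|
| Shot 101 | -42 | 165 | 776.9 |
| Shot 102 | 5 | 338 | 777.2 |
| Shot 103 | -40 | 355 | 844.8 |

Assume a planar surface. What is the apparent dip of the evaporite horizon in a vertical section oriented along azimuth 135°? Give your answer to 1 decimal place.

50.8°

Two edge vectors: Shot 101→Shot 102 = (47, 173, 0.3), Shot 101→Shot 103 = (2, 190, 67.9).
Normal n = (Shot 101→Shot 102) × (Shot 101→Shot 103) = (11689.7, -3190.7, 8584).
So ∂z/∂x = −n_x/n_z = −1.36180 and ∂z/∂y = −n_y/n_z = 0.37170.
Unit vector along 135° is (sin 135°, cos 135°) = (0.7071, -0.7071).
Slope in that direction = a·(0.7071) + b·(-0.7071) = −1.22577.
Apparent dip = arctan|1.22577| = 50.8° (true dip is 54.7°, so apparent ≤ true as expected).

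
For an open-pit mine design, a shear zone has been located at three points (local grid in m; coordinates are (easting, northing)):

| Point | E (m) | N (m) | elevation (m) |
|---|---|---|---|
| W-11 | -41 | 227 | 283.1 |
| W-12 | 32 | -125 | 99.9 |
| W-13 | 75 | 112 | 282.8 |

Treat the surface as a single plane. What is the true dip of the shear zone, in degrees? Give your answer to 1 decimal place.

Two edge vectors: W-11→W-12 = (73, -352, -183.2), W-11→W-13 = (116, -115, -0.3).
Normal n = (W-11→W-12) × (W-11→W-13) = (-20962.4, -21229.3, 32437).
So ∂z/∂E = −n_x/n_z = 0.64625 and ∂z/∂N = −n_y/n_z = 0.65448.
Gradient magnitude |∇z| = √(a² + b²) = √(0.41764 + 0.42834) = 0.91977.
True dip = arctan(0.91977) = 42.6°, dipping toward SW (azimuth ≈ 225°).

42.6°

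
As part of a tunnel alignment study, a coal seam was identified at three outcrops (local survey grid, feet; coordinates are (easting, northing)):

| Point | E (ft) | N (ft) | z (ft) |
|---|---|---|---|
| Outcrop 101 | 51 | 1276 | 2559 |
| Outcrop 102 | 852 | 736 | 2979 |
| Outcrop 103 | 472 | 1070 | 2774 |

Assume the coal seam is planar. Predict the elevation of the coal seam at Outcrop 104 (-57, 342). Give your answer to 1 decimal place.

2576.8 ft

Two edge vectors: Outcrop 101→Outcrop 102 = (801, -540, 420), Outcrop 101→Outcrop 103 = (421, -206, 215).
Normal n = (Outcrop 101→Outcrop 102) × (Outcrop 101→Outcrop 103) = (-29580, 4605, 62334).
So ∂z/∂E = −n_x/n_z = 0.474540 and ∂z/∂N = −n_y/n_z = −0.073876.
Intercept c from Outcrop 101: 2559 − 24.20 + 94.27 = 2629.06.
At (-57, 342): z = −27.0 − 25.3 + 2629.06 = 2576.8 ft.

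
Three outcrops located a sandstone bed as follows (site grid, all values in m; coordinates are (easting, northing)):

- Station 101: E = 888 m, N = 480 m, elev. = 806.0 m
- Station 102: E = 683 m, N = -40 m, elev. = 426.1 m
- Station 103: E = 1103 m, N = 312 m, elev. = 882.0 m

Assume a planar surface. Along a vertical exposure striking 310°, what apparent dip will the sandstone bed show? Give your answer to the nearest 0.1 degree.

Let the plane be z = a·E + b·N + c.
Station 102−Station 101: −205a − 520b = −379.9;  Station 103−Station 101: 215a − 168b = 76.
Solving gives a = 0.70667, b = 0.45199.
Unit vector along 310° is (sin 310°, cos 310°) = (-0.7660, 0.6428).
Slope in that direction = a·(-0.7660) + b·(0.6428) = −0.25081.
Apparent dip = arctan|0.25081| = 14.1° (true dip is 40.0°, so apparent ≤ true as expected).

14.1°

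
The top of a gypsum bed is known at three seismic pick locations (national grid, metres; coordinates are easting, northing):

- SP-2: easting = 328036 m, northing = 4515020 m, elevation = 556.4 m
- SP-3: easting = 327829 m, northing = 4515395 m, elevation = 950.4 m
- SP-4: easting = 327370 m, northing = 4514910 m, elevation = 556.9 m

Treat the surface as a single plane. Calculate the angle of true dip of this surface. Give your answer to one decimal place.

Two edge vectors: SP-2→SP-3 = (-207, 375, 394), SP-2→SP-4 = (-666, -110, 0.5).
Normal n = (SP-2→SP-3) × (SP-2→SP-4) = (43527.5, -262300.5, 272520).
So ∂z/∂easting = −n_x/n_z = −0.15972 and ∂z/∂northing = −n_y/n_z = 0.96250.
Gradient magnitude |∇z| = √(a² + b²) = √(0.02551 + 0.92641) = 0.97566.
True dip = arctan(0.97566) = 44.3°, dipping toward S (azimuth ≈ 171°).

44.3°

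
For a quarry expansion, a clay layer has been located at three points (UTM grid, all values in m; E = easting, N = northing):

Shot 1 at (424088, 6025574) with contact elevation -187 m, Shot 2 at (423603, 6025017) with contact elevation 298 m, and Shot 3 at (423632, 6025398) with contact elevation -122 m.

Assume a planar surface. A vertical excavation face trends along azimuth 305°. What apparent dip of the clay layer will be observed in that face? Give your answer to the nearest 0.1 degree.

Two edge vectors: Shot 1→Shot 2 = (-485, -557, 485), Shot 1→Shot 3 = (-456, -176, 65).
Normal n = (Shot 1→Shot 2) × (Shot 1→Shot 3) = (49155, -189635, -168632).
So ∂z/∂E = −n_x/n_z = 0.29149 and ∂z/∂N = −n_y/n_z = −1.12455.
Unit vector along 305° is (sin 305°, cos 305°) = (-0.8192, 0.5736).
Slope in that direction = a·(-0.8192) + b·(0.5736) = −0.88379.
Apparent dip = arctan|0.88379| = 41.5° (true dip is 49.3°, so apparent ≤ true as expected).

41.5°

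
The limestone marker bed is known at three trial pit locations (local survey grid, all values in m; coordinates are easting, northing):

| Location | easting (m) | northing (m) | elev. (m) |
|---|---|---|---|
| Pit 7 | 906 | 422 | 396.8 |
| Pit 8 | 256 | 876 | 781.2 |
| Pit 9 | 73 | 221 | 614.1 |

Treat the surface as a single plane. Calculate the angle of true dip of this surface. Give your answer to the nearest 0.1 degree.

Two edge vectors: Pit 7→Pit 8 = (-650, 454, 384.4), Pit 7→Pit 9 = (-833, -201, 217.3).
Normal n = (Pit 7→Pit 8) × (Pit 7→Pit 9) = (175918.6, -178960.2, 508832).
So ∂z/∂easting = −n_x/n_z = −0.34573 and ∂z/∂northing = −n_y/n_z = 0.35171.
Gradient magnitude |∇z| = √(a² + b²) = √(0.11953 + 0.12370) = 0.49318.
True dip = arctan(0.49318) = 26.3°, dipping toward SE (azimuth ≈ 135°).

26.3°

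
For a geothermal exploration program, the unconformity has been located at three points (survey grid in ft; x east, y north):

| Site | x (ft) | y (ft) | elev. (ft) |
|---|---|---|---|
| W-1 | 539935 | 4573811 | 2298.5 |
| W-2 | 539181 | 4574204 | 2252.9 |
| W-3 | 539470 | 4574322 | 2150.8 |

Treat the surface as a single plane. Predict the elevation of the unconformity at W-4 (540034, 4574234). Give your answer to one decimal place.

Let the plane be z = a·x + b·y + c.
W-2−W-1: −754a + 393b = −45.6;  W-3−W-1: −465a + 511b = −147.7.
Solving gives a = −0.171536270, b = −0.445135745.
Then c = 2298.5 − a·539935 − b·4573811 = 2130883.70.
At (540034, 4574234): z = −92635.4 − 2036155.1 + 2130883.70 = 2093.2 ft.

2093.2 ft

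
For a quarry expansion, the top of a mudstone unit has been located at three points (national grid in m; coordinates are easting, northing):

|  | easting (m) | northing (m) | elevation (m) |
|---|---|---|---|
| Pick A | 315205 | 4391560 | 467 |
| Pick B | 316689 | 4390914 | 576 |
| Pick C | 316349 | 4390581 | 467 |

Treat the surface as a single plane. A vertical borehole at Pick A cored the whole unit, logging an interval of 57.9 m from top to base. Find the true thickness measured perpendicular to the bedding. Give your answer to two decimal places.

Let the plane be z = a·easting + b·northing + c.
Pick B−Pick A: 1484a − 646b = 109;  Pick C−Pick A: 1144a − 979b = 0.
Solving gives a = 0.14949, b = 0.17469.
|∇z| = √(a²+b²) = 0.22992, so dip δ = arctan(0.22992) = 12.95°.
True thickness = vertical thickness × cos δ = 57.9 × cos 12.95° = 56.43 m.

56.43 m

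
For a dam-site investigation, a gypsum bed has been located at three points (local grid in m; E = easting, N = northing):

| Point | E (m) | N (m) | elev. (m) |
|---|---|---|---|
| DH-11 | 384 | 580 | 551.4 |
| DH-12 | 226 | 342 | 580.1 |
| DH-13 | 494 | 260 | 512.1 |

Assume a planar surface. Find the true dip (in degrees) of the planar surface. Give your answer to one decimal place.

Two edge vectors: DH-11→DH-12 = (-158, -238, 28.7), DH-11→DH-13 = (110, -320, -39.3).
Normal n = (DH-11→DH-12) × (DH-11→DH-13) = (18537.4, -3052.4, 76740).
So ∂z/∂E = −n_x/n_z = −0.24156 and ∂z/∂N = −n_y/n_z = 0.03978.
Gradient magnitude |∇z| = √(a² + b²) = √(0.05835 + 0.00158) = 0.24481.
True dip = arctan(0.24481) = 13.8°, dipping toward E (azimuth ≈ 099°).

13.8°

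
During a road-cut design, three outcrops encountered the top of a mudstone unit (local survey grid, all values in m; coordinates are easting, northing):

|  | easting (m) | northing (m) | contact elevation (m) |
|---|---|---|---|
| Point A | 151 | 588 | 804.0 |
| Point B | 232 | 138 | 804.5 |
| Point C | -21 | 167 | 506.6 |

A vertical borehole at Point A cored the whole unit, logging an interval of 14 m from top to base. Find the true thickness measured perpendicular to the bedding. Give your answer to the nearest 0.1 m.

8.9 m

Let the plane be z = a·easting + b·northing + c.
Point B−Point A: 81a − 450b = 0.5;  Point C−Point A: −172a − 421b = −297.4.
Solving gives a = 1.20215, b = 0.21528.
|∇z| = √(a²+b²) = 1.22127, so dip δ = arctan(1.22127) = 50.69°.
True thickness = vertical thickness × cos δ = 14 × cos 50.69° = 8.9 m.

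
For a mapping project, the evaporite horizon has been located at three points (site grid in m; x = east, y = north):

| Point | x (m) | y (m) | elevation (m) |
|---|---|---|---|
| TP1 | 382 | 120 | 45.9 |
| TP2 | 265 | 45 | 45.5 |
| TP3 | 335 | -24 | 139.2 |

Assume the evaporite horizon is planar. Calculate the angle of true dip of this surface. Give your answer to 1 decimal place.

44.3°

Let the plane be z = a·x + b·y + c.
TP2−TP1: −117a − 75b = −0.4;  TP3−TP1: −47a − 144b = 93.3.
Solving gives a = 0.52954, b = −0.82075.
Gradient magnitude |∇z| = √(a² + b²) = √(0.28042 + 0.67364) = 0.97676.
True dip = arctan(0.97676) = 44.3°, dipping toward NNW (azimuth ≈ 327°).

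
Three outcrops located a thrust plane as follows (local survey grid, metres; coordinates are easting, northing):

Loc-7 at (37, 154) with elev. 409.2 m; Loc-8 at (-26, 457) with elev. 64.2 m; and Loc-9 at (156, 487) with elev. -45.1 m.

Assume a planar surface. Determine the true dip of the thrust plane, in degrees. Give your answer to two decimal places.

52.11°

Two edge vectors: Loc-7→Loc-8 = (-63, 303, -345), Loc-7→Loc-9 = (119, 333, -454.3).
Normal n = (Loc-7→Loc-8) × (Loc-7→Loc-9) = (-22767.9, -69675.9, -57036).
So ∂z/∂easting = −n_x/n_z = −0.39918 and ∂z/∂northing = −n_y/n_z = −1.22161.
Gradient magnitude |∇z| = √(a² + b²) = √(0.15935 + 1.49234) = 1.28518.
True dip = arctan(1.28518) = 52.11°, dipping toward NNE (azimuth ≈ 018°).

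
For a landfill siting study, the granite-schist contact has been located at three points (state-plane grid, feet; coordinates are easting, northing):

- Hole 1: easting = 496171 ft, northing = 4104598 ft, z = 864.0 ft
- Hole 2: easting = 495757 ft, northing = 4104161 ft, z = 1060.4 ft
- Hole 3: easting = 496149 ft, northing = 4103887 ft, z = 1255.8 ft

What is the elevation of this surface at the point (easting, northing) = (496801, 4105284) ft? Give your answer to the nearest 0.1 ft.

553.5 ft

Two edge vectors: Hole 1→Hole 2 = (-414, -437, 196.4), Hole 1→Hole 3 = (-22, -711, 391.8).
Normal n = (Hole 1→Hole 2) × (Hole 1→Hole 3) = (-31576.2, 157884.4, 284740).
So ∂z/∂easting = −n_x/n_z = 0.110894851 and ∂z/∂northing = −n_y/n_z = −0.554486198.
Intercept c from Hole 1: 864 − 55022.81 + 2275942.94 = 2221784.13.
At (496801, 4105284): z = 55092.7 − 2276323.3 + 2221784.13 = 553.5 ft.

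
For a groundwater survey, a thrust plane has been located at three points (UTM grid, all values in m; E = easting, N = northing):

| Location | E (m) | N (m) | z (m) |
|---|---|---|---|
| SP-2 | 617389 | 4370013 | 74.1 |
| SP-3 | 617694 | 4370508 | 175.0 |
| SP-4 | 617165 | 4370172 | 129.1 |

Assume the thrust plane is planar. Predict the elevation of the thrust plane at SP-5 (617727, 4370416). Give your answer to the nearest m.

Let the plane be z = a·E + b·N + c.
SP-3−SP-2: 305a + 495b = 100.9;  SP-4−SP-2: −224a + 159b = 55.
Solving gives a = −0.07016094, b = 0.24706886.
Then c = 74.1 − a·617389 − b·4370013 = −1036303.45.
At (617727, 4370416): z = −43340.3 + 1079793.7 − 1036303.45 = 150.0 m.

150 m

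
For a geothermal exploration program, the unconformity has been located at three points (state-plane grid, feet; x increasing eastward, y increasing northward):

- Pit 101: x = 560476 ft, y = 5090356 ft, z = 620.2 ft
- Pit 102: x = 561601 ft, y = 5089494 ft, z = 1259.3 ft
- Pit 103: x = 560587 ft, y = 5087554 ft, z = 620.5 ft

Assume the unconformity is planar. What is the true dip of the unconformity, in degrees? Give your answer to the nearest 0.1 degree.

Let the plane be z = a·x + b·y + c.
Pit 102−Pit 101: 1125a − 862b = 639.1;  Pit 103−Pit 101: 111a − 2802b = 0.3.
Solving gives a = 0.58579, b = 0.02310.
Gradient magnitude |∇z| = √(a² + b²) = √(0.34315 + 0.00053) = 0.58624.
True dip = arctan(0.58624) = 30.4°, dipping toward W (azimuth ≈ 268°).

30.4°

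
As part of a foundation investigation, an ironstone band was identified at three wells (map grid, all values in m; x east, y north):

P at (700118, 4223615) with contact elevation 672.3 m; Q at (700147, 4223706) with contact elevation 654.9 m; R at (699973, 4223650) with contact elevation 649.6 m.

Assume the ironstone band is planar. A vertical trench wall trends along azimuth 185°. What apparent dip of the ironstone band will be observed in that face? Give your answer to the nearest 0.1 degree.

Let the plane be z = a·x + b·y + c.
Q−P: 29a + 91b = −17.4;  R−P: −145a + 35b = −22.7.
Solving gives a = 0.10251, b = −0.22388.
Unit vector along 185° is (sin 185°, cos 185°) = (-0.0872, -0.9962).
Slope in that direction = a·(-0.0872) + b·(-0.9962) = 0.21409.
Apparent dip = arctan|0.21409| = 12.1° (true dip is 13.8°, so apparent ≤ true as expected).

12.1°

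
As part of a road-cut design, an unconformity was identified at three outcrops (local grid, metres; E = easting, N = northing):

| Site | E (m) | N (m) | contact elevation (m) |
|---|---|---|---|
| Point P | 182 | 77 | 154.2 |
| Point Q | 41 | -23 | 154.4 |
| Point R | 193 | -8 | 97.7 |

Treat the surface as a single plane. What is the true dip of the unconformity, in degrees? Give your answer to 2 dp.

Two edge vectors: Point P→Point Q = (-141, -100, 0.2), Point P→Point R = (11, -85, -56.5).
Normal n = (Point P→Point Q) × (Point P→Point R) = (5667, -7964.3, 13085).
So ∂z/∂E = −n_x/n_z = −0.43309 and ∂z/∂N = −n_y/n_z = 0.60866.
Gradient magnitude |∇z| = √(a² + b²) = √(0.18757 + 0.37047) = 0.74702.
True dip = arctan(0.74702) = 36.76°, dipping toward SE (azimuth ≈ 145°).

36.76°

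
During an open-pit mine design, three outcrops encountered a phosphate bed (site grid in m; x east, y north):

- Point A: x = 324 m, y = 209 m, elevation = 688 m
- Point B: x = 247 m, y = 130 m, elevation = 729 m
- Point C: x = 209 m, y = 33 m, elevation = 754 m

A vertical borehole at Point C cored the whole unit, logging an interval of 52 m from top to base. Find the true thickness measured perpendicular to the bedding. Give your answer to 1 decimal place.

47.3 m

Let the plane be z = a·x + b·y + c.
Point B−Point A: −77a − 79b = 41;  Point C−Point A: −115a − 176b = 66.
Solving gives a = −0.44818, b = −0.08216.
|∇z| = √(a²+b²) = 0.45564, so dip δ = arctan(0.45564) = 24.50°.
True thickness = vertical thickness × cos δ = 52 × cos 24.50° = 47.3 m.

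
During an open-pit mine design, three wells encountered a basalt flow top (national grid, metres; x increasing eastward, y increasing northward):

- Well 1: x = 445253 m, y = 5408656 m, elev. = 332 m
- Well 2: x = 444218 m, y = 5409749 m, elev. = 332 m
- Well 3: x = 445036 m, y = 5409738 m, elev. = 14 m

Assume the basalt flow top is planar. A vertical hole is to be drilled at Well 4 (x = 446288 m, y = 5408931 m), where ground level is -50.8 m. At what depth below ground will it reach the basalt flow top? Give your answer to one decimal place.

Two edge vectors: Well 1→Well 2 = (-1035, 1093, 0), Well 1→Well 3 = (-217, 1082, -318).
Normal n = (Well 1→Well 2) × (Well 1→Well 3) = (-347574, -329130, -882689).
So ∂z/∂x = −n_x/n_z = −0.393767227 and ∂z/∂y = −n_y/n_z = −0.372871985.
Intercept c from Well 1: 332 + 175326.04 + 2016736.30 = 2192394.34.
At (446288, 5408931): z_contact = −175733.59 − 2016838.84 + 2192394.34 = -178.09 m.
Depth below ground = -50.8 − (-178.09) = 127.3 m.

127.3 m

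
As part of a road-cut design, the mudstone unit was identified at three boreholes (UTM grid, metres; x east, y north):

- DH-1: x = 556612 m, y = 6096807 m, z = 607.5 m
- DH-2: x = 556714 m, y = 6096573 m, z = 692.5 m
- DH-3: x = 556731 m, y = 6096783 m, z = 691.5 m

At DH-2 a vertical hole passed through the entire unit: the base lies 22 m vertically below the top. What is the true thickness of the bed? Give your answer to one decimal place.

Two edge vectors: DH-1→DH-2 = (102, -234, 85), DH-1→DH-3 = (119, -24, 84).
Normal n = (DH-1→DH-2) × (DH-1→DH-3) = (-17616, 1547, 25398).
So ∂z/∂x = −n_x/n_z = 0.69360 and ∂z/∂y = −n_y/n_z = −0.06091.
|∇z| = √(a²+b²) = 0.69627, so dip δ = arctan(0.69627) = 34.85°.
True thickness = vertical thickness × cos δ = 22 × cos 34.85° = 18.1 m.

18.1 m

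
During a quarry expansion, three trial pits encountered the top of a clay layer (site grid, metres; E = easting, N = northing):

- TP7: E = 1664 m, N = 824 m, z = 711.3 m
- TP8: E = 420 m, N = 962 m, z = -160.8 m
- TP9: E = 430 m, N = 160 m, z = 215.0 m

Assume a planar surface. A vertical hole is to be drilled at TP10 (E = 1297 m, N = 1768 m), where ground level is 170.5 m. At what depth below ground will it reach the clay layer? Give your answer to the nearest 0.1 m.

Two edge vectors: TP7→TP8 = (-1244, 138, -872.1), TP7→TP9 = (-1234, -664, -496.3).
Normal n = (TP7→TP8) × (TP7→TP9) = (-647563.8, 458774.2, 996308).
So ∂z/∂E = −n_x/n_z = 0.649963 and ∂z/∂N = −n_y/n_z = −0.460474.
Intercept c from TP7: 711.3 − 1081.54 + 379.43 = 9.19.
At (1297, 1768): z_contact = 843.00 − 814.12 + 9.19 = 38.08 m.
Depth below ground = 170.5 − 38.08 = 132.4 m.

132.4 m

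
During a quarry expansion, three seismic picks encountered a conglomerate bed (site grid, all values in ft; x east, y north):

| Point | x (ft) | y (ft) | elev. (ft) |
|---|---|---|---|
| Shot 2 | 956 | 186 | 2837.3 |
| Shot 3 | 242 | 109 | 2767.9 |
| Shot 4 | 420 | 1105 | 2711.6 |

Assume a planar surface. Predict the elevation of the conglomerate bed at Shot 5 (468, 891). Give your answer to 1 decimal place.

2732.8 ft

Let the plane be z = a·x + b·y + c.
Shot 3−Shot 2: −714a − 77b = −69.4;  Shot 4−Shot 2: −536a + 919b = −125.7.
Solving gives a = 0.105325, b = −0.075349.
Then c = 2837.3 − a·956 − b·186 = 2750.62.
At (468, 891): z = 49.3 − 67.1 + 2750.62 = 2732.8 ft.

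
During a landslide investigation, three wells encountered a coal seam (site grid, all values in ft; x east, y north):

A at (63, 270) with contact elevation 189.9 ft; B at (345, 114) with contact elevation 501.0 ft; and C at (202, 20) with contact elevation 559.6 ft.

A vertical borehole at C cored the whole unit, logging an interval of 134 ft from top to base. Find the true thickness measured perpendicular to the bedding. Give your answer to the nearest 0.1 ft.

Let the plane be z = a·x + b·y + c.
B−A: 282a − 156b = 311.1;  C−A: 139a − 250b = 369.7.
Solving gives a = 0.41179, b = −1.24985.
|∇z| = √(a²+b²) = 1.31593, so dip δ = arctan(1.31593) = 52.77°.
True thickness = vertical thickness × cos δ = 134 × cos 52.77° = 81.1 ft.

81.1 ft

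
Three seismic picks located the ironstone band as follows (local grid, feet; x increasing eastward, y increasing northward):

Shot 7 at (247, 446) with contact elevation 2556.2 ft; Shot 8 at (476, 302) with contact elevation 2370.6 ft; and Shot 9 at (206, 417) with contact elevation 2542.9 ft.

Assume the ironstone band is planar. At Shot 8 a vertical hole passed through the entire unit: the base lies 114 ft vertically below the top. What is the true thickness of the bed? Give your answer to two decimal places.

85.02 ft

Let the plane be z = a·x + b·y + c.
Shot 8−Shot 7: 229a − 144b = −185.6;  Shot 9−Shot 7: −41a − 29b = −13.3.
Solving gives a = −0.27638, b = 0.84937.
|∇z| = √(a²+b²) = 0.89320, so dip δ = arctan(0.89320) = 41.77°.
True thickness = vertical thickness × cos δ = 114 × cos 41.77° = 85.02 ft.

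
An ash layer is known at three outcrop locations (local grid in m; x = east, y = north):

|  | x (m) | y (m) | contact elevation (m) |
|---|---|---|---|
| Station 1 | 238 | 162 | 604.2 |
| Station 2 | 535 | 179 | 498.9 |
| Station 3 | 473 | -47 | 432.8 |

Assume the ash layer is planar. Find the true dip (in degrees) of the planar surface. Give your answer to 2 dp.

28.67°

Let the plane be z = a·x + b·y + c.
Station 2−Station 1: 297a + 17b = −105.3;  Station 3−Station 1: 235a − 209b = −171.4.
Solving gives a = −0.37721, b = 0.39596.
Gradient magnitude |∇z| = √(a² + b²) = √(0.14229 + 0.15678) = 0.54687.
True dip = arctan(0.54687) = 28.67°, dipping toward SE (azimuth ≈ 136°).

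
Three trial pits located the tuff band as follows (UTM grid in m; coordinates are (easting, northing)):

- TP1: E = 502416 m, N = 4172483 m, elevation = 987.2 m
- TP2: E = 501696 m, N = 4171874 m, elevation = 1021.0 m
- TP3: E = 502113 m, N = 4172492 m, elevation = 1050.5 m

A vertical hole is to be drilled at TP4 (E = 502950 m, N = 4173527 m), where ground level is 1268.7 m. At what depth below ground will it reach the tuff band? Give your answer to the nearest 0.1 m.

197.0 m

Two edge vectors: TP1→TP2 = (-720, -609, 33.8), TP1→TP3 = (-303, 9, 63.3).
Normal n = (TP1→TP2) × (TP1→TP3) = (-38853.9, 35334.6, -191007).
So ∂z/∂E = −n_x/n_z = −0.203416105 and ∂z/∂N = −n_y/n_z = 0.184991126.
Intercept c from TP1: 987.2 + 102199.51 − 771872.33 = −668685.62.
At (502950, 4173527): z_contact = −102308.13 + 772065.46 − 668685.62 = 1071.71 m.
Depth below ground = 1268.7 − 1071.71 = 197.0 m.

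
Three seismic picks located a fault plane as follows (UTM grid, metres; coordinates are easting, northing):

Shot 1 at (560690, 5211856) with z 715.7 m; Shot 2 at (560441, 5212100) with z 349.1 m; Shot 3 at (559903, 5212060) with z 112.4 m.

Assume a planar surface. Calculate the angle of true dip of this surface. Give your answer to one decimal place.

47.9°

Two edge vectors: Shot 1→Shot 2 = (-249, 244, -366.6), Shot 1→Shot 3 = (-787, 204, -603.3).
Normal n = (Shot 1→Shot 2) × (Shot 1→Shot 3) = (-72418.8, 138292.5, 141232).
So ∂z/∂easting = −n_x/n_z = 0.51276 and ∂z/∂northing = −n_y/n_z = −0.97919.
Gradient magnitude |∇z| = √(a² + b²) = √(0.26293 + 0.95881) = 1.10532.
True dip = arctan(1.10532) = 47.9°, dipping toward NNW (azimuth ≈ 332°).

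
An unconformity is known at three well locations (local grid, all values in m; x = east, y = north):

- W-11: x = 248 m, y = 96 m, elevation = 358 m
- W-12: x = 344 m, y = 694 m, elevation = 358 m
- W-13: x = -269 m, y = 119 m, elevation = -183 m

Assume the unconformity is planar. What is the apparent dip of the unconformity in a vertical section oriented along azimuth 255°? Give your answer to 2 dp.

43.84°

Two edge vectors: W-11→W-12 = (96, 598, 0), W-11→W-13 = (-517, 23, -541).
Normal n = (W-11→W-12) × (W-11→W-13) = (-323518, 51936, 311374).
So ∂z/∂x = −n_x/n_z = 1.03900 and ∂z/∂y = −n_y/n_z = −0.16680.
Unit vector along 255° is (sin 255°, cos 255°) = (-0.9659, -0.2588).
Slope in that direction = a·(-0.9659) + b·(-0.2588) = −0.96043.
Apparent dip = arctan|0.96043| = 43.84° (true dip is 46.5°, so apparent ≤ true as expected).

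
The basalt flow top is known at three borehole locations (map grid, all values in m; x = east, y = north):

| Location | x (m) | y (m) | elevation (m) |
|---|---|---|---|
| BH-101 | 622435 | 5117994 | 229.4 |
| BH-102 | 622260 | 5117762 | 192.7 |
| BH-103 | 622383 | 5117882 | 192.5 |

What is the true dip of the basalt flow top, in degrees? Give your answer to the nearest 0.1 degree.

Let the plane be z = a·x + b·y + c.
BH-102−BH-101: −175a − 232b = −36.7;  BH-103−BH-101: −52a − 112b = −36.9.
Solving gives a = −0.59055, b = 0.60365.
Gradient magnitude |∇z| = √(a² + b²) = √(0.34875 + 0.36439) = 0.84448.
True dip = arctan(0.84448) = 40.2°, dipping toward SE (azimuth ≈ 136°).

40.2°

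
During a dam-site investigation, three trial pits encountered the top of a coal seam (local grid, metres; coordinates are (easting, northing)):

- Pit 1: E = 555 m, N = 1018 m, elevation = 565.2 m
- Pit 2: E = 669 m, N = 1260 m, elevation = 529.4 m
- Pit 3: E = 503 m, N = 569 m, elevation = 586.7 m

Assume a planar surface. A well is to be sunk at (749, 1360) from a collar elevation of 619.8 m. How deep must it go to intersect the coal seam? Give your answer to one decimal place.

Two edge vectors: Pit 1→Pit 2 = (114, 242, -35.8), Pit 1→Pit 3 = (-52, -449, 21.5).
Normal n = (Pit 1→Pit 2) × (Pit 1→Pit 3) = (-10871.2, -589.4, -38602).
So ∂z/∂E = −n_x/n_z = −0.281623 and ∂z/∂N = −n_y/n_z = −0.015269.
Intercept c from Pit 1: 565.2 + 156.30 + 15.54 = 737.04.
At (749, 1360): z_contact = −210.94 − 20.77 + 737.04 = 505.34 m.
Depth below ground = 619.8 − 505.34 = 114.5 m.

114.5 m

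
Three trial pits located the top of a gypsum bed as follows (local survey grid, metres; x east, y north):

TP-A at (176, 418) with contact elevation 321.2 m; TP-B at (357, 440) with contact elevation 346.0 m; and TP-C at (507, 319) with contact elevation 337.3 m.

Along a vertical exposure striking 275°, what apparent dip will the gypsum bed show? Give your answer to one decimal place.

5.3°

Two edge vectors: TP-A→TP-B = (181, 22, 24.8), TP-A→TP-C = (331, -99, 16.1).
Normal n = (TP-A→TP-B) × (TP-A→TP-C) = (2809.4, 5294.7, -25201).
So ∂z/∂x = −n_x/n_z = 0.11148 and ∂z/∂y = −n_y/n_z = 0.21010.
Unit vector along 275° is (sin 275°, cos 275°) = (-0.9962, 0.0872).
Slope in that direction = a·(-0.9962) + b·(0.0872) = −0.09274.
Apparent dip = arctan|0.09274| = 5.3° (true dip is 13.4°, so apparent ≤ true as expected).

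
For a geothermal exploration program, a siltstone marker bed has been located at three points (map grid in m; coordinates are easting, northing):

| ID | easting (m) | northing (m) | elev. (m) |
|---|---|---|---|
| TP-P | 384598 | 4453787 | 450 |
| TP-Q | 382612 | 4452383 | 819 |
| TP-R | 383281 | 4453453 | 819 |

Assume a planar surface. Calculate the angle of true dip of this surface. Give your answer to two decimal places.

21.44°

Let the plane be z = a·easting + b·northing + c.
TP-Q−TP-P: −1986a − 1404b = 369;  TP-R−TP-P: −1317a − 334b = 369.
Solving gives a = −0.33298, b = 0.20819.
Gradient magnitude |∇z| = √(a² + b²) = √(0.11088 + 0.04334) = 0.39271.
True dip = arctan(0.39271) = 21.44°, dipping toward ESE (azimuth ≈ 122°).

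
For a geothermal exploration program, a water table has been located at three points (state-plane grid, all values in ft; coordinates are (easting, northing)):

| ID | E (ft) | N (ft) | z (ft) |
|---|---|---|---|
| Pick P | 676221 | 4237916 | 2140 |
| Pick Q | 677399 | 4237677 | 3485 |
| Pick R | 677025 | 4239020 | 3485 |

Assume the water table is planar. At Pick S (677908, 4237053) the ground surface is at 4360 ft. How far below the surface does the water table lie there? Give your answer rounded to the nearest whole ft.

469 ft

Two edge vectors: Pick P→Pick Q = (1178, -239, 1345), Pick P→Pick R = (804, 1104, 1345).
Normal n = (Pick P→Pick Q) × (Pick P→Pick R) = (-1806335, -503030, 1492668).
So ∂z/∂E = −n_x/n_z = 1.21013849 and ∂z/∂N = −n_y/n_z = 0.33700059.
Intercept c from Pick P: 2140 − 818321.06 − 1428180.20 = −2244361.26.
At (677908, 4237053): z_contact = 820362.6 + 1427889.4 − 2244361.26 = 3890.7 ft.
Depth below ground = 4360 − 3890.7 = 469 ft.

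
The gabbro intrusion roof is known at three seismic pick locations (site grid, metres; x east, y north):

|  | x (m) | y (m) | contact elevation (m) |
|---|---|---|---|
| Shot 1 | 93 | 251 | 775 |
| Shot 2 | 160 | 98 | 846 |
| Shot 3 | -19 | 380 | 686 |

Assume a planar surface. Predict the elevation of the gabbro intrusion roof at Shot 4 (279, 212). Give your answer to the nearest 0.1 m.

Two edge vectors: Shot 1→Shot 2 = (67, -153, 71), Shot 1→Shot 3 = (-112, 129, -89).
Normal n = (Shot 1→Shot 2) × (Shot 1→Shot 3) = (4458, -1989, -8493).
So ∂z/∂x = −n_x/n_z = 0.52490 and ∂z/∂y = −n_y/n_z = −0.23419.
Intercept c from Shot 1: 775 − 48.82 + 58.78 = 784.97.
At (279, 212): z = 146.4 − 49.6 + 784.97 = 881.8 m.

881.8 m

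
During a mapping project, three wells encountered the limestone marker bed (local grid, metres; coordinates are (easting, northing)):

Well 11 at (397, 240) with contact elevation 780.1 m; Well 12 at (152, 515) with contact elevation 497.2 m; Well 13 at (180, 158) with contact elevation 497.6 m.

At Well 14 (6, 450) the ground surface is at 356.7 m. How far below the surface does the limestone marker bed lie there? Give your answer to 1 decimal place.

50.5 m

Two edge vectors: Well 11→Well 12 = (-245, 275, -282.9), Well 11→Well 13 = (-217, -82, -282.5).
Normal n = (Well 11→Well 12) × (Well 11→Well 13) = (-100885.3, -7823.2, 79765).
So ∂z/∂E = −n_x/n_z = 1.26478 and ∂z/∂N = −n_y/n_z = 0.09808.
Intercept c from Well 11: 780.1 − 502.12 − 23.54 = 254.44.
At (6, 450): z_contact = 7.59 + 44.14 + 254.44 = 306.17 m.
Depth below ground = 356.7 − 306.17 = 50.5 m.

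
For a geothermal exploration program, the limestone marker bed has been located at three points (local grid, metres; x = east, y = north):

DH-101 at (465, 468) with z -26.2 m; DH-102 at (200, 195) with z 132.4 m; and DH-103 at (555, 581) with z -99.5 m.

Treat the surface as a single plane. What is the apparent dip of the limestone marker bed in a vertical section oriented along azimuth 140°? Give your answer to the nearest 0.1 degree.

44.5°

Let the plane be z = a·x + b·y + c.
DH-102−DH-101: −265a − 273b = 158.6;  DH-103−DH-101: 90a + 113b = −73.3.
Solving gives a = 0.38867, b = −0.95823.
Unit vector along 140° is (sin 140°, cos 140°) = (0.6428, -0.7660).
Slope in that direction = a·(0.6428) + b·(-0.7660) = 0.98388.
Apparent dip = arctan|0.98388| = 44.5° (true dip is 46.0°, so apparent ≤ true as expected).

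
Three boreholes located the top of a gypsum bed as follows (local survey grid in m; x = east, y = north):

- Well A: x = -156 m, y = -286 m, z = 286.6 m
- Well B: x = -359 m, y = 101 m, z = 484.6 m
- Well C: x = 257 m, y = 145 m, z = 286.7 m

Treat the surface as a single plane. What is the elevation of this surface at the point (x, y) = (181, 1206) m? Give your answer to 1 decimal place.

Let the plane be z = a·x + b·y + c.
Well B−Well A: −203a + 387b = 198;  Well C−Well A: 413a + 431b = 0.1.
Solving gives a = −0.344889, b = 0.330717.
Then c = 286.6 − a·-156 − b·-286 = 327.38.
At (181, 1206): z = −62.4 + 398.8 + 327.38 = 663.8 m.

663.8 m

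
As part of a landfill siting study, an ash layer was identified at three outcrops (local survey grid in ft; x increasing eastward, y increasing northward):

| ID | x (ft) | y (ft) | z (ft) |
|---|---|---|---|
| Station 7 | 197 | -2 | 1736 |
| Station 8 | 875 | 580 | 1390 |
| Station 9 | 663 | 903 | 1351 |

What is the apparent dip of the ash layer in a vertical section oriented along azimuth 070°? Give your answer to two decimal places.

18.99°

Two edge vectors: Station 7→Station 8 = (678, 582, -346), Station 7→Station 9 = (466, 905, -385).
Normal n = (Station 7→Station 8) × (Station 7→Station 9) = (89060, 99794, 342378).
So ∂z/∂x = −n_x/n_z = −0.26012 and ∂z/∂y = −n_y/n_z = −0.29147.
Unit vector along 070° is (sin 70°, cos 70°) = (0.9397, 0.3420).
Slope in that direction = a·(0.9397) + b·(0.3420) = −0.34412.
Apparent dip = arctan|0.34412| = 18.99° (true dip is 21.3°, so apparent ≤ true as expected).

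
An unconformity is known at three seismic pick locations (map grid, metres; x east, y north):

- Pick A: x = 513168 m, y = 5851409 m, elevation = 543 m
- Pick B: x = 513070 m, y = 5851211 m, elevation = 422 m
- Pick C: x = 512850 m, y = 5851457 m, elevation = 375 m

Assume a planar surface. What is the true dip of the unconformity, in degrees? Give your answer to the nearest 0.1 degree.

33.5°

Let the plane be z = a·x + b·y + c.
Pick B−Pick A: −98a − 198b = −121;  Pick C−Pick A: −318a + 48b = −168.
Solving gives a = 0.57741, b = 0.32532.
Gradient magnitude |∇z| = √(a² + b²) = √(0.33340 + 0.10584) = 0.66275.
True dip = arctan(0.66275) = 33.5°, dipping toward WSW (azimuth ≈ 241°).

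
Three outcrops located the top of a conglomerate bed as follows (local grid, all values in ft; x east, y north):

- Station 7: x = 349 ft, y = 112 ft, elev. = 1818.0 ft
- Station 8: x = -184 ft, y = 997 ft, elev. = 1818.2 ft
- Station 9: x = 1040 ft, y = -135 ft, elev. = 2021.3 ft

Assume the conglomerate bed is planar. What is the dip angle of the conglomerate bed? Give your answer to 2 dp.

Two edge vectors: Station 7→Station 8 = (-533, 885, 0.2), Station 7→Station 9 = (691, -247, 203.3).
Normal n = (Station 7→Station 8) × (Station 7→Station 9) = (179969.9, 108497.1, -479884).
So ∂z/∂x = −n_x/n_z = 0.37503 and ∂z/∂y = −n_y/n_z = 0.22609.
Gradient magnitude |∇z| = √(a² + b²) = √(0.14065 + 0.05112) = 0.43791.
True dip = arctan(0.43791) = 23.65°, dipping toward WSW (azimuth ≈ 239°).

23.65°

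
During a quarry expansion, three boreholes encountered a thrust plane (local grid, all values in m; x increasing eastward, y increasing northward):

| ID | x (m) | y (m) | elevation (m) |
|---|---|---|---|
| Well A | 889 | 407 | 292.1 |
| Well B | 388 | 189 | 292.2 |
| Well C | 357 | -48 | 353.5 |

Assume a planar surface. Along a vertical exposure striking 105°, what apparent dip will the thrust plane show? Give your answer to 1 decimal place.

Let the plane be z = a·x + b·y + c.
Well B−Well A: −501a − 218b = 0.1;  Well C−Well A: −532a − 455b = 61.4.
Solving gives a = 0.11913, b = −0.27423.
Unit vector along 105° is (sin 105°, cos 105°) = (0.9659, -0.2588).
Slope in that direction = a·(0.9659) + b·(-0.2588) = 0.18604.
Apparent dip = arctan|0.18604| = 10.5° (true dip is 16.6°, so apparent ≤ true as expected).

10.5°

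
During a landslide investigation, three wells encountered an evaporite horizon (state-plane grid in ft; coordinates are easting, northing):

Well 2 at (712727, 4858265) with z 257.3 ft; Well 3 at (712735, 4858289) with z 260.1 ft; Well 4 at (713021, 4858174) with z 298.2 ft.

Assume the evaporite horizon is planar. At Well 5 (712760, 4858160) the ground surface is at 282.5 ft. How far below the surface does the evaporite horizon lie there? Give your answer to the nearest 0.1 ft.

Let the plane be z = a·easting + b·northing + c.
Well 3−Well 2: 8a + 24b = 2.8;  Well 4−Well 2: 294a − 91b = 40.9.
Solving gives a = 0.158838643, b = 0.063720452.
Then c = 257.3 − a·712727 − b·4858265 = −422522.13.
At (712760, 4858160): z_contact = 113213.83 + 309564.15 − 422522.13 = 255.85 ft.
Depth below ground = 282.5 − 255.85 = 26.6 ft.

26.6 ft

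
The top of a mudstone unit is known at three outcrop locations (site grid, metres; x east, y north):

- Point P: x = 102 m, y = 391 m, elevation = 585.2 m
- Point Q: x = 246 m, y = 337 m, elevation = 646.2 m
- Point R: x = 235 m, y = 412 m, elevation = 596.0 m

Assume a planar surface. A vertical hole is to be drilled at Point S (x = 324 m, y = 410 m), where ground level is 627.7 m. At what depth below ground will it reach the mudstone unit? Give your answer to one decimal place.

14.2 m

Two edge vectors: Point P→Point Q = (144, -54, 61), Point P→Point R = (133, 21, 10.8).
Normal n = (Point P→Point Q) × (Point P→Point R) = (-1864.2, 6557.8, 10206).
So ∂z/∂x = −n_x/n_z = 0.18266 and ∂z/∂y = −n_y/n_z = −0.64254.
Intercept c from Point P: 585.2 − 18.63 + 251.23 = 817.80.
At (324, 410): z_contact = 59.18 − 263.44 + 817.80 = 613.54 m.
Depth below ground = 627.7 − 613.54 = 14.2 m.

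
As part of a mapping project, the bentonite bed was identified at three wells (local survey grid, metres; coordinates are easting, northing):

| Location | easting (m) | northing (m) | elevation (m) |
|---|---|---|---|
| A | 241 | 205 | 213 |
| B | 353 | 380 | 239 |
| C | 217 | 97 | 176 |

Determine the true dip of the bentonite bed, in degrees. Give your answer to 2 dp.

Two edge vectors: A→B = (112, 175, 26), A→C = (-24, -108, -37).
Normal n = (A→B) × (A→C) = (-3667, 3520, -7896).
So ∂z/∂easting = −n_x/n_z = −0.46441 and ∂z/∂northing = −n_y/n_z = 0.44580.
Gradient magnitude |∇z| = √(a² + b²) = √(0.21568 + 0.19873) = 0.64375.
True dip = arctan(0.64375) = 32.77°, dipping toward SE (azimuth ≈ 134°).

32.77°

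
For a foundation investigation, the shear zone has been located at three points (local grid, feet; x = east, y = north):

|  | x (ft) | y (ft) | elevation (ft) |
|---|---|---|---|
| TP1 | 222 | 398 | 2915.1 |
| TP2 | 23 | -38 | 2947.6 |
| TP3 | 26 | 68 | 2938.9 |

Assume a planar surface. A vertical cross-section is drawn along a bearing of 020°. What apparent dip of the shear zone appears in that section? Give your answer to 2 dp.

Two edge vectors: TP1→TP2 = (-199, -436, 32.5), TP1→TP3 = (-196, -330, 23.8).
Normal n = (TP1→TP2) × (TP1→TP3) = (348.2, -1633.8, -19786).
So ∂z/∂x = −n_x/n_z = 0.01760 and ∂z/∂y = −n_y/n_z = −0.08257.
Unit vector along 020° is (sin 20°, cos 20°) = (0.3420, 0.9397).
Slope in that direction = a·(0.3420) + b·(0.9397) = −0.07157.
Apparent dip = arctan|0.07157| = 4.09° (true dip is 4.8°, so apparent ≤ true as expected).

4.09°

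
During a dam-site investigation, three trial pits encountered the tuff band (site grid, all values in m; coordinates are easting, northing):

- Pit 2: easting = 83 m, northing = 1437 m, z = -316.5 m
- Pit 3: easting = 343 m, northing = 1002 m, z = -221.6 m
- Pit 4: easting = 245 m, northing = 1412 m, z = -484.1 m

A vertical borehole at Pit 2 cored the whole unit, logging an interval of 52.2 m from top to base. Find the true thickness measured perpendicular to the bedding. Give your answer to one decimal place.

29.0 m

Let the plane be z = a·easting + b·northing + c.
Pit 3−Pit 2: 260a − 435b = 94.9;  Pit 4−Pit 2: 162a − 25b = −167.6.
Solving gives a = −1.17678, b = −0.92152.
|∇z| = √(a²+b²) = 1.49466, so dip δ = arctan(1.49466) = 56.22°.
True thickness = vertical thickness × cos δ = 52.2 × cos 56.22° = 29.0 m.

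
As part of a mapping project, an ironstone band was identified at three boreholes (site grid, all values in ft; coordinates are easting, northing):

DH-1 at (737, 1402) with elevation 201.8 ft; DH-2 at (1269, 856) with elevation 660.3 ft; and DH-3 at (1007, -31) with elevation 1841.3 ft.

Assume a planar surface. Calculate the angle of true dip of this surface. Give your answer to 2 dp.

Two edge vectors: DH-1→DH-2 = (532, -546, 458.5), DH-1→DH-3 = (270, -1433, 1639.5).
Normal n = (DH-1→DH-2) × (DH-1→DH-3) = (-238136.5, -748419, -614936).
So ∂z/∂easting = −n_x/n_z = −0.38725 and ∂z/∂northing = −n_y/n_z = −1.21707.
Gradient magnitude |∇z| = √(a² + b²) = √(0.14997 + 1.48125) = 1.27719.
True dip = arctan(1.27719) = 51.94°, dipping toward NNE (azimuth ≈ 018°).

51.94°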